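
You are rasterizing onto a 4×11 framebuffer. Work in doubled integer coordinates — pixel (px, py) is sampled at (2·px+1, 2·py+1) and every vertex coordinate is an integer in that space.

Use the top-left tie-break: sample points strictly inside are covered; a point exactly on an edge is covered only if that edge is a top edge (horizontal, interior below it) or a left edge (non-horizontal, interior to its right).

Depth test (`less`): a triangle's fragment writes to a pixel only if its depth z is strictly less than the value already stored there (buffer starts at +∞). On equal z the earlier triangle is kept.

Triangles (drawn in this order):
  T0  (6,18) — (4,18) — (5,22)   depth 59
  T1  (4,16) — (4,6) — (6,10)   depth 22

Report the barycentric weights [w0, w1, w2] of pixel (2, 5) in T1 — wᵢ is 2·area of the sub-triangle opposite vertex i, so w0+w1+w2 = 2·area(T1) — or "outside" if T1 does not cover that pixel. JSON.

T0:
  2·area = 8  (B↔C swapped to make it positive)
  edge (6, 18)→(5, 22): d=(-1,4) right/bottom  bias=-1
  edge (5, 22)→(4, 18): d=(-1,-4) top-left  bias=+0
  edge (4, 18)→(6, 18): d=(2,0) top-left  bias=+0
    (2,9)@(5, 19): e=[3,3,2] → █
    (3,9)@(7, 19): e=[-5,11,2] → ·
    (2,10)@(5, 21): e=[1,1,6] → █
    (3,10)@(7, 21): e=[-7,9,6] → ·
  covered (2 px):
    · · · ·
    · · · ·
    · · · ·
    · · · ·
    · · · ·
    · · · ·
    · · · ·
    · · · ·
    · · · ·
    · · █ ·
    · · █ ·
T1:
  2·area = 20
  edge (4, 16)→(4, 6): d=(0,-10) top-left  bias=+0
  edge (4, 6)→(6, 10): d=(2,4) right/bottom  bias=-1
  edge (6, 10)→(4, 16): d=(-2,6) right/bottom  bias=-1
    (3,3)@(7, 7): e=[30,-10,0] → ·  [on edge]
    (2,4)@(5, 9): e=[10,2,8] → █
    (3,4)@(7, 9): e=[30,-6,-4] → ·
    (2,5)@(5, 11): e=[10,6,4] → █
    (3,5)@(7, 11): e=[30,-2,-8] → ·
    (2,6)@(5, 13): e=[10,10,0] → ·  [on edge]
    (1,9)@(3, 19): e=[-10,30,0] → ·  [on edge]
  covered (2 px):
    · · · ·
    · · · ·
    · · · ·
    · · · ·
    · · █ ·
    · · █ ·
    · · · ·
    · · · ·
    · · · ·
    · · · ·
    · · · ·

Result: [6,4,10]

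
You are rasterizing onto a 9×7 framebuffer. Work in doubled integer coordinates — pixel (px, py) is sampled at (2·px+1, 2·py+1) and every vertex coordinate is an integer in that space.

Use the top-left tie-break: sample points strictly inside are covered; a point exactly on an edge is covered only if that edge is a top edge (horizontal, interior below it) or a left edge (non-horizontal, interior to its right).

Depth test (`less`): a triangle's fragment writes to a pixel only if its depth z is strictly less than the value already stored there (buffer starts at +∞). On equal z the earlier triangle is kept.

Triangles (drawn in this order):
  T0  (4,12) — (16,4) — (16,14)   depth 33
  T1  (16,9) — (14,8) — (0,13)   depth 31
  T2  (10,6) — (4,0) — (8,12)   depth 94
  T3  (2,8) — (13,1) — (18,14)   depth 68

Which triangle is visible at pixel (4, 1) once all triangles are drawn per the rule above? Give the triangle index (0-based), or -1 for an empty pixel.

T0:
  2·area = 120
  edge (4, 12)→(16, 4): d=(12,-8) top-left  bias=+0
  edge (16, 4)→(16, 14): d=(0,10) right/bottom  bias=-1
  edge (16, 14)→(4, 12): d=(-12,-2) top-left  bias=+0
    (7,2)@(15, 5): e=[4,10,106] → █
    (8,2)@(17, 5): e=[20,-10,110] → ·
    (6,3)@(13, 7): e=[12,30,78] → █
    (8,3)@(17, 7): e=[44,-10,86] → ·
    (4,4)@(9, 9): e=[4,70,46] → █
    (5,4)@(11, 9): e=[20,50,50] → █
    (8,4)@(17, 9): e=[68,-10,62] → ·
    (3,5)@(7, 11): e=[12,90,18] → █
    (8,5)@(17, 11): e=[92,-10,38] → ·
    (3,6)@(7, 13): e=[36,90,-6] → ·
    (4,6)@(9, 13): e=[52,70,-2] → ·
    (5,6)@(11, 13): e=[68,50,2] → █
  covered (15 px):
    · · · · · · · · ·
    · · · · · · · · ·
    · · · · · · · █ ·
    · · · · · · █ █ ·
    · · · · █ █ █ █ ·
    · · · █ █ █ █ █ ·
    · · · · · █ █ █ ·
T1:
  2·area = 24  (B↔C swapped to make it positive)
  edge (16, 9)→(0, 13): d=(-16,4) right/bottom  bias=-1
  edge (0, 13)→(14, 8): d=(14,-5) top-left  bias=+0
  edge (14, 8)→(16, 9): d=(2,1) right/bottom  bias=-1
    (6,4)@(13, 9): e=[12,9,3] → █
    (7,4)@(15, 9): e=[4,19,1] → █
    (8,4)@(17, 9): e=[-4,29,-1] → ·
    (3,5)@(7, 11): e=[4,7,13] → █
    (4,5)@(9, 11): e=[-4,17,11] → ·
    (6,5)@(13, 11): e=[-20,37,7] → ·
    (7,5)@(15, 11): e=[-28,47,5] → ·
    (3,6)@(7, 13): e=[-28,35,17] → ·
  covered (3 px):
    · · · · · · · · ·
    · · · · · · · · ·
    · · · · · · · · ·
    · · · · · · · · ·
    · · · · · · █ █ ·
    · · · █ · · · · ·
    · · · · · · · · ·
T2:
  2·area = 48  (B↔C swapped to make it positive)
  edge (10, 6)→(8, 12): d=(-2,6) right/bottom  bias=-1
  edge (8, 12)→(4, 0): d=(-4,-12) top-left  bias=+0
  edge (4, 0)→(10, 6): d=(6,6) right/bottom  bias=-1
    (2,0)@(5, 1): e=[40,8,0] → ·  [on edge]
    (2,1)@(5, 3): e=[36,0,12] → █  [on edge]
    (3,1)@(7, 3): e=[24,24,0] → ·  [on edge]
    (5,1)@(11, 3): e=[0,72,-24] → ·  [on edge]
    (2,2)@(5, 5): e=[32,-8,24] → ·
    (3,2)@(7, 5): e=[20,16,12] → █
    (4,2)@(9, 5): e=[8,40,0] → ·  [on edge]
    (3,3)@(7, 7): e=[16,8,24] → █
    (4,3)@(9, 7): e=[4,32,12] → █
    (5,3)@(11, 7): e=[-8,56,0] → ·  [on edge]
    (3,4)@(7, 9): e=[12,0,36] → █  [on edge]
    (4,4)@(9, 9): e=[0,24,24] → ·  [on edge]
    (6,4)@(13, 9): e=[-24,72,0] → ·  [on edge]
    (7,5)@(15, 11): e=[-40,88,0] → ·  [on edge]
    (8,6)@(17, 13): e=[-56,104,0] → ·  [on edge]
  covered (5 px):
    · · · · · · · · ·
    · · █ · · · · · ·
    · · · █ · · · · ·
    · · · █ █ · · · ·
    · · · █ · · · · ·
    · · · · · · · · ·
    · · · · · · · · ·
T3:
  2·area = 178
  edge (2, 8)→(13, 1): d=(11,-7) top-left  bias=+0
  edge (13, 1)→(18, 14): d=(5,13) right/bottom  bias=-1
  edge (18, 14)→(2, 8): d=(-16,-6) top-left  bias=+0
    (6,0)@(13, 1): e=[0,0,178] → ·  [on edge]
    (5,1)@(11, 3): e=[8,36,134] → █
    (6,1)@(13, 3): e=[22,10,146] → █
    (7,1)@(15, 3): e=[36,-16,158] → ·
    (3,2)@(7, 5): e=[2,98,78] → █
    (4,2)@(9, 5): e=[16,72,90] → █
    (7,2)@(15, 5): e=[58,-6,126] → ·
    (2,3)@(5, 7): e=[10,134,34] → █
    (7,3)@(15, 7): e=[80,4,94] → █
    (8,3)@(17, 7): e=[94,-22,106] → ·
    (2,4)@(5, 9): e=[32,144,2] → █
    (8,4)@(17, 9): e=[116,-12,74] → ·
  covered (22 px):
    · · · · · · · · ·
    · · · · · █ █ · ·
    · · · █ █ █ █ · ·
    · · █ █ █ █ █ █ ·
    · · █ █ █ █ █ █ ·
    · · · · · █ █ █ ·
    · · · · · · · · █

Z-buffer (winner per pixel, '.' = empty):
  . . . . . . . . .
  . . 2 . . 3 3 . .
  . . . 3 3 3 3 0 .
  . . 3 3 3 3 0 0 .
  . . 3 3 0 0 1 1 .
  . . . 1 0 0 0 0 .
  . . . . . 0 0 0 3

Final: -1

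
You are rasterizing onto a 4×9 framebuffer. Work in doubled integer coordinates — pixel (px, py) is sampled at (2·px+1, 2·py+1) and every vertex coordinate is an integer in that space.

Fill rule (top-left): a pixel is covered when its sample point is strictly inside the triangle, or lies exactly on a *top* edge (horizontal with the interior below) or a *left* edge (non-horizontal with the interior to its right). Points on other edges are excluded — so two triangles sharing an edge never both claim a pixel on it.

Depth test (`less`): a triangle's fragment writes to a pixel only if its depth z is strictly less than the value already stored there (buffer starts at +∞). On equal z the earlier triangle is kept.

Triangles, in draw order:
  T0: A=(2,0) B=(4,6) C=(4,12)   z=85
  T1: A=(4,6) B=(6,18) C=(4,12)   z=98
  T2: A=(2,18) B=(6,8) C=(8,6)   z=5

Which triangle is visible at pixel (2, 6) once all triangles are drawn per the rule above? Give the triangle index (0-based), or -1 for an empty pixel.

T0:
  2·area = 12
  edge (2, 0)→(4, 6): d=(2,6) right/bottom  bias=-1
  edge (4, 6)→(4, 12): d=(0,6) right/bottom  bias=-1
  edge (4, 12)→(2, 0): d=(-2,-12) top-left  bias=+0
    (1,1)@(3, 3): e=[0,6,6] → .  [on edge]
    (1,2)@(3, 5): e=[4,6,2] → X
    (2,2)@(5, 5): e=[-8,-6,26] → .
    (1,3)@(3, 7): e=[8,6,-2] → .
    (2,4)@(5, 9): e=[0,-6,18] → .  [on edge]
    (3,7)@(7, 15): e=[0,-18,30] → .  [on edge]
  covered (1 px):
    . . . .
    . . . .
    . X . .
    . . . .
    . . . .
    . . . .
    . . . .
    . . . .
    . . . .
T1:
  2·area = 12
  edge (4, 6)→(6, 18): d=(2,12) right/bottom  bias=-1
  edge (6, 18)→(4, 12): d=(-2,-6) top-left  bias=+0
  edge (4, 12)→(4, 6): d=(0,-6) top-left  bias=+0
    (0,1)@(1, 3): e=[30,0,-18] → .  [on edge]
    (1,4)@(3, 9): e=[18,0,-6] → .  [on edge]
    (2,6)@(5, 13): e=[2,4,6] → X
    (3,6)@(7, 13): e=[-22,16,18] → .
    (2,7)@(5, 15): e=[6,0,6] → X  [on edge]
    (3,7)@(7, 15): e=[-18,12,18] → .
    (2,8)@(5, 17): e=[10,-4,6] → .
  covered (2 px):
    . . . .
    . . . .
    . . . .
    . . . .
    . . . .
    . . . .
    . . X .
    . . X .
    . . . .
T2:
  2·area = 12
  edge (2, 18)→(6, 8): d=(4,-10) top-left  bias=+0
  edge (6, 8)→(8, 6): d=(2,-2) top-left  bias=+0
  edge (8, 6)→(2, 18): d=(-6,12) right/bottom  bias=-1
    (3,3)@(7, 7): e=[6,0,6] → X  [on edge]
    (2,4)@(5, 9): e=[-6,0,18] → .  [on edge]
    (3,4)@(7, 9): e=[14,4,-6] → .
    (1,5)@(3, 11): e=[-18,0,30] → .  [on edge]
    (2,5)@(5, 11): e=[2,4,6] → X
    (3,5)@(7, 11): e=[22,8,-18] → .
    (0,6)@(1, 13): e=[-30,0,42] → .  [on edge]
    (2,6)@(5, 13): e=[10,8,-6] → .
  covered (2 px):
    . . . .
    . . . .
    . . . .
    . . . X
    . . . .
    . . X .
    . . . .
    . . . .
    . . . .

Z-buffer (winner per pixel, '.' = empty):
  . . . .
  . . . .
  . 0 . .
  . . . 2
  . . . .
  . . 2 .
  . . 1 .
  . . 1 .
  . . . .

Final: 1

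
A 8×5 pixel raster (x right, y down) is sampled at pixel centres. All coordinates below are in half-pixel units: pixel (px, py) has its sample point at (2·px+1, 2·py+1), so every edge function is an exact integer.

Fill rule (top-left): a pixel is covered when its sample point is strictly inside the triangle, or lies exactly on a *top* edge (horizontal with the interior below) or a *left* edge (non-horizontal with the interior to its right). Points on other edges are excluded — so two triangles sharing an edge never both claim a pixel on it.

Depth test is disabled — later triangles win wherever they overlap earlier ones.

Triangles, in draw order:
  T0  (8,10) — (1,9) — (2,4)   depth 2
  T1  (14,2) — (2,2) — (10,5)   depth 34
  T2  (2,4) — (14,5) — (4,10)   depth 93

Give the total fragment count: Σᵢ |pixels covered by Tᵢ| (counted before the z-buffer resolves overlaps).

T0:
  2·area = 36
  edge (8, 10)→(1, 9): d=(-7,-1) top-left  bias=+0
  edge (1, 9)→(2, 4): d=(1,-5) top-left  bias=+0
  edge (2, 4)→(8, 10): d=(6,6) right/bottom  bias=-1
    (0,1)@(1, 3): e=[42,-6,0] → ·  [on edge]
    (1,2)@(3, 5): e=[30,6,0] → ·  [on edge]
    (1,3)@(3, 7): e=[16,8,12] → █
    (2,3)@(5, 7): e=[18,18,0] → ·  [on edge]
    (0,4)@(1, 9): e=[0,0,36] → █  [on edge]
    (2,4)@(5, 9): e=[4,20,12] → █
    (3,4)@(7, 9): e=[6,30,0] → ·  [on edge]
  covered (4 px):
    · · · · · · · ·
    · · · · · · · ·
    · · · · · · · ·
    · █ · · · · · ·
    █ █ █ · · · · ·
T1:
  2·area = 36  (B↔C swapped to make it positive)
  edge (14, 2)→(10, 5): d=(-4,3) right/bottom  bias=-1
  edge (10, 5)→(2, 2): d=(-8,-3) top-left  bias=+0
  edge (2, 2)→(14, 2): d=(12,0) top-left  bias=+0
    (2,1)@(5, 3): e=[23,1,12] → █
    (3,1)@(7, 3): e=[17,7,12] → █
    (4,1)@(9, 3): e=[11,13,12] → █
    (5,1)@(11, 3): e=[5,19,12] → █
    (6,1)@(13, 3): e=[-1,25,12] → ·
    (2,2)@(5, 5): e=[15,-15,36] → ·
    (3,2)@(7, 5): e=[9,-9,36] → ·
    (4,2)@(9, 5): e=[3,-3,36] → ·
    (5,2)@(11, 5): e=[-3,3,36] → ·
  covered (4 px):
    · · · · · · · ·
    · · █ █ █ █ · ·
    · · · · · · · ·
    · · · · · · · ·
    · · · · · · · ·
T2:
  2·area = 70
  edge (2, 4)→(14, 5): d=(12,1) right/bottom  bias=-1
  edge (14, 5)→(4, 10): d=(-10,5) right/bottom  bias=-1
  edge (4, 10)→(2, 4): d=(-2,-6) top-left  bias=+0
    (0,0)@(1, 1): e=[-35,105,0] → ·  [on edge]
    (1,2)@(3, 5): e=[11,55,4] → █
    (2,2)@(5, 5): e=[9,45,16] → █
    (3,2)@(7, 5): e=[7,35,28] → █
    (4,2)@(9, 5): e=[5,25,40] → █
    (5,2)@(11, 5): e=[3,15,52] → █
    (6,2)@(13, 5): e=[1,5,64] → █
    (7,2)@(15, 5): e=[-1,-5,76] → ·
    (1,3)@(3, 7): e=[35,35,0] → █  [on edge]
    (5,3)@(11, 7): e=[27,-5,48] → ·
    (6,3)@(13, 7): e=[25,-15,60] → ·
    (1,4)@(3, 9): e=[59,15,-4] → ·
  covered (11 px):
    · · · · · · · ·
    · · · · · · · ·
    · █ █ █ █ █ █ ·
    · █ █ █ █ · · ·
    · · █ · · · · ·

Final: 19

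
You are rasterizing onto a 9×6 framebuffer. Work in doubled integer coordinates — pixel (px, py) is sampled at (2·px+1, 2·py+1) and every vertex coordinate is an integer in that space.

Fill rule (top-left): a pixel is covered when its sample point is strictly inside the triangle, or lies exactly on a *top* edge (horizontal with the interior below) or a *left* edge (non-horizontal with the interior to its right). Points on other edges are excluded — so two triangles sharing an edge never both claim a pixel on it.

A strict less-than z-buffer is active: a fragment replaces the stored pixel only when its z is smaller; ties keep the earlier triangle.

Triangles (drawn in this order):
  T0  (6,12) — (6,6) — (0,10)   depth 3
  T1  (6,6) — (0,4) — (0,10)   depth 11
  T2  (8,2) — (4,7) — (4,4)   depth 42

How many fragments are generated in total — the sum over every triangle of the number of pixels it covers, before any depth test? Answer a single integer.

T0:
  2·area = 36  (B↔C swapped to make it positive)
  edge (6, 12)→(0, 10): d=(-6,-2) top-left  bias=+0
  edge (0, 10)→(6, 6): d=(6,-4) top-left  bias=+0
  edge (6, 6)→(6, 12): d=(0,6) right/bottom  bias=-1
    (2,3)@(5, 7): e=[28,2,6] → X
    (3,3)@(7, 7): e=[32,10,-6] → .
    (1,4)@(3, 9): e=[12,6,18] → X
    (3,4)@(7, 9): e=[20,22,-6] → .
    (1,5)@(3, 11): e=[0,18,18] → X  [on edge]
    (3,5)@(7, 11): e=[8,34,-6] → .
  covered (5 px):
    . . . . . . . . .
    . . . . . . . . .
    . . . . . . . . .
    . . X . . . . . .
    . X X . . . . . .
    . X X . . . . . .
T1:
  2·area = 36  (B↔C swapped to make it positive)
  edge (6, 6)→(0, 10): d=(-6,4) right/bottom  bias=-1
  edge (0, 10)→(0, 4): d=(0,-6) top-left  bias=+0
  edge (0, 4)→(6, 6): d=(6,2) right/bottom  bias=-1
    (0,2)@(1, 5): e=[26,6,4] → X
    (1,2)@(3, 5): e=[18,18,0] → .  [on edge]
    (0,3)@(1, 7): e=[14,6,16] → X
    (1,3)@(3, 7): e=[6,18,12] → X
    (2,3)@(5, 7): e=[-2,30,8] → .
    (4,3)@(9, 7): e=[-18,54,0] → .  [on edge]
    (0,4)@(1, 9): e=[2,6,28] → X
    (1,4)@(3, 9): e=[-6,18,24] → .
    (7,4)@(15, 9): e=[-54,90,0] → .  [on edge]
    (0,5)@(1, 11): e=[-10,6,40] → .
  covered (4 px):
    . . . . . . . . .
    . . . . . . . . .
    X . . . . . . . .
    X X . . . . . . .
    X . . . . . . . .
    . . . . . . . . .
T2:
  2·area = 12
  edge (8, 2)→(4, 7): d=(-4,5) right/bottom  bias=-1
  edge (4, 7)→(4, 4): d=(0,-3) top-left  bias=+0
  edge (4, 4)→(8, 2): d=(4,-2) top-left  bias=+0
    (3,1)@(7, 3): e=[1,9,2] → X
    (4,1)@(9, 3): e=[-9,15,6] → .
    (2,2)@(5, 5): e=[3,3,6] → X
    (3,2)@(7, 5): e=[-7,9,10] → .
    (2,3)@(5, 7): e=[-5,3,14] → .
  covered (2 px):
    . . . . . . . . .
    . . . X . . . . .
    . . X . . . . . .
    . . . . . . . . .
    . . . . . . . . .
    . . . . . . . . .

Result: 11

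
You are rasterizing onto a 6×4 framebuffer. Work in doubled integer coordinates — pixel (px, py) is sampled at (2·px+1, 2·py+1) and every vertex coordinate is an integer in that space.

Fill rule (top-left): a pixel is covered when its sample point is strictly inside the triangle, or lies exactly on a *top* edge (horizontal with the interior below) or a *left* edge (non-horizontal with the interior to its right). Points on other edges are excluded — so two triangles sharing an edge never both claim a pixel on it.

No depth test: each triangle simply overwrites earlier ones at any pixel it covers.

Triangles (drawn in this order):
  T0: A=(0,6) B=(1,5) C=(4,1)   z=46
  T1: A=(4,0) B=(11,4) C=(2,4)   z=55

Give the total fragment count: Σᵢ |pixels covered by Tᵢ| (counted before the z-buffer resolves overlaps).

T0:
  2·area = 1  (B↔C swapped to make it positive)
  edge (0, 6)→(4, 1): d=(4,-5) top-left  bias=+0
  edge (4, 1)→(1, 5): d=(-3,4) right/bottom  bias=-1
  edge (1, 5)→(0, 6): d=(-1,1) right/bottom  bias=-1
    (2,0)@(5, 1): e=[5,-4,0] → ·  [on edge]
    (1,1)@(3, 3): e=[3,-2,0] → ·  [on edge]
    (0,2)@(1, 5): e=[1,0,0] → ·  [on edge]
  covered (0 px):
    · · · · · ·
    · · · · · ·
    · · · · · ·
    · · · · · ·
T1:
  2·area = 36
  edge (4, 0)→(11, 4): d=(7,4) right/bottom  bias=-1
  edge (11, 4)→(2, 4): d=(-9,0) right/bottom  bias=-1
  edge (2, 4)→(4, 0): d=(2,-4) top-left  bias=+0
    (2,0)@(5, 1): e=[3,27,6] → █
    (3,0)@(7, 1): e=[-5,27,14] → ·
    (1,1)@(3, 3): e=[25,9,2] → █
    (3,1)@(7, 3): e=[9,9,18] → █
    (4,1)@(9, 3): e=[1,9,26] → █
    (5,1)@(11, 3): e=[-7,9,34] → ·
    (1,2)@(3, 5): e=[39,-9,6] → ·
    (2,2)@(5, 5): e=[31,-9,14] → ·
    (3,2)@(7, 5): e=[23,-9,22] → ·
    (4,2)@(9, 5): e=[15,-9,30] → ·
  covered (5 px):
    · · █ · · ·
    · █ █ █ █ ·
    · · · · · ·
    · · · · · ·

Answer: 5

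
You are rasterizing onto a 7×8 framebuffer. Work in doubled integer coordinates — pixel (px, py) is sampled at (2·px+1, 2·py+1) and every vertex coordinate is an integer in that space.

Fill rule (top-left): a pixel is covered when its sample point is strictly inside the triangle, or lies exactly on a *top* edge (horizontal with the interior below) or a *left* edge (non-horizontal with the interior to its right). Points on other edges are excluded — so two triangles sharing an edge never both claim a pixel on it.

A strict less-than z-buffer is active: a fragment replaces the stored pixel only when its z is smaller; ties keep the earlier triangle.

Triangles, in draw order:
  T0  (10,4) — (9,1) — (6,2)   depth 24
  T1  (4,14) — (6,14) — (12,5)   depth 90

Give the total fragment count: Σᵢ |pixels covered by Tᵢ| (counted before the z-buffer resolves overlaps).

T0:
  2·area = 10  (B↔C swapped to make it positive)
  edge (10, 4)→(6, 2): d=(-4,-2) top-left  bias=+0
  edge (6, 2)→(9, 1): d=(3,-1) top-left  bias=+0
  edge (9, 1)→(10, 4): d=(1,3) right/bottom  bias=-1
    (4,0)@(9, 1): e=[10,0,0] → ·  [on edge]
    (1,1)@(3, 3): e=[-10,0,20] → ·  [on edge]
    (4,1)@(9, 3): e=[2,6,2] → █
    (5,1)@(11, 3): e=[6,8,-4] → ·
    (4,2)@(9, 5): e=[-6,12,4] → ·
    (5,3)@(11, 7): e=[-10,20,0] → ·  [on edge]
    (6,6)@(13, 13): e=[-30,40,0] → ·  [on edge]
  covered (1 px):
    · · · · · · ·
    · · · · █ · ·
    · · · · · · ·
    · · · · · · ·
    · · · · · · ·
    · · · · · · ·
    · · · · · · ·
    · · · · · · ·
T1:
  2·area = 18  (B↔C swapped to make it positive)
  edge (4, 14)→(12, 5): d=(8,-9) top-left  bias=+0
  edge (12, 5)→(6, 14): d=(-6,9) right/bottom  bias=-1
  edge (6, 14)→(4, 14): d=(-2,0) right/bottom  bias=-1
    (4,4)@(9, 9): e=[5,3,10] → █
    (5,4)@(11, 9): e=[23,-15,10] → ·
    (3,5)@(7, 11): e=[3,9,6] → █
    (4,5)@(9, 11): e=[21,-9,6] → ·
    (2,6)@(5, 13): e=[1,15,2] → █
    (3,6)@(7, 13): e=[19,-3,2] → ·
    (2,7)@(5, 15): e=[17,3,-2] → ·
  covered (3 px):
    · · · · · · ·
    · · · · · · ·
    · · · · · · ·
    · · · · · · ·
    · · · · █ · ·
    · · · █ · · ·
    · · █ · · · ·
    · · · · · · ·

Result: 4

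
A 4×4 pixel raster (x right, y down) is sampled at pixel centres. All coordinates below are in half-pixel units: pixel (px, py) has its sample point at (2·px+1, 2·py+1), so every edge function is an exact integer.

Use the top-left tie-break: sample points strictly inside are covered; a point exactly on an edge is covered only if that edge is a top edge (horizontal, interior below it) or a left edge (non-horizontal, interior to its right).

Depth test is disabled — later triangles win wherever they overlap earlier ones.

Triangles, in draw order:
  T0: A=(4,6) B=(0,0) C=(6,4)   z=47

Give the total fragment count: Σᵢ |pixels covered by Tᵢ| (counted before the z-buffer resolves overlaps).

T0:
  2·area = 20
  edge (4, 6)→(0, 0): d=(-4,-6) top-left  bias=+0
  edge (0, 0)→(6, 4): d=(6,4) right/bottom  bias=-1
  edge (6, 4)→(4, 6): d=(-2,2) right/bottom  bias=-1
    (0,0)@(1, 1): e=[2,2,16] → X
    (1,0)@(3, 1): e=[14,-6,12] → .
    (0,1)@(1, 3): e=[-6,14,12] → .
    (1,1)@(3, 3): e=[6,6,8] → X
    (2,1)@(5, 3): e=[18,-2,4] → .
    (3,1)@(7, 3): e=[30,-10,0] → .  [on edge]
    (1,2)@(3, 5): e=[-2,18,4] → .
    (2,2)@(5, 5): e=[10,10,0] → .  [on edge]
    (1,3)@(3, 7): e=[-10,30,0] → .  [on edge]
  covered (2 px):
    X . . .
    . X . .
    . . . .
    . . . .

Answer: 2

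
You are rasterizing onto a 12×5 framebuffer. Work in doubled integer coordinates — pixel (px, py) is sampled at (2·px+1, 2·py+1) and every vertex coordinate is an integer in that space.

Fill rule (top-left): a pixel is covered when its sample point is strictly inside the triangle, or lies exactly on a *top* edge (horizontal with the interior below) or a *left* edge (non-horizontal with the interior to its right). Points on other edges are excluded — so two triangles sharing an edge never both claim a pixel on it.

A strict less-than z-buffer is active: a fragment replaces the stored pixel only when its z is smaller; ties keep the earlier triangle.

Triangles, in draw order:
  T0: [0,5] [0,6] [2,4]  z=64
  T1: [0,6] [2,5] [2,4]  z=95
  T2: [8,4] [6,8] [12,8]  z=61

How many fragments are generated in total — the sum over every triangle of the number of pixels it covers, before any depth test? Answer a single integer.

T0:
  2·area = 2  (B↔C swapped to make it positive)
  edge (0, 5)→(2, 4): d=(2,-1) top-left  bias=+0
  edge (2, 4)→(0, 6): d=(-2,2) right/bottom  bias=-1
  edge (0, 6)→(0, 5): d=(0,-1) top-left  bias=+0
    (2,0)@(5, 1): e=[-3,0,5] → ·  [on edge]
    (1,1)@(3, 3): e=[-1,0,3] → ·  [on edge]
    (0,2)@(1, 5): e=[1,0,1] → ·  [on edge]
  covered (0 px):
    · · · · · · · · · · · ·
    · · · · · · · · · · · ·
    · · · · · · · · · · · ·
    · · · · · · · · · · · ·
    · · · · · · · · · · · ·
T1:
  2·area = 2  (B↔C swapped to make it positive)
  edge (0, 6)→(2, 4): d=(2,-2) top-left  bias=+0
  edge (2, 4)→(2, 5): d=(0,1) right/bottom  bias=-1
  edge (2, 5)→(0, 6): d=(-2,1) right/bottom  bias=-1
    (2,0)@(5, 1): e=[0,-3,5] → ·  [on edge]
    (1,1)@(3, 3): e=[0,-1,3] → ·  [on edge]
    (0,2)@(1, 5): e=[0,1,1] → #  [on edge]
    (1,2)@(3, 5): e=[4,-1,-1] → ·
    (0,3)@(1, 7): e=[4,1,-3] → ·
  covered (1 px):
    · · · · · · · · · · · ·
    · · · · · · · · · · · ·
    # · · · · · · · · · · ·
    · · · · · · · · · · · ·
    · · · · · · · · · · · ·
T2:
  2·area = 24  (B↔C swapped to make it positive)
  edge (8, 4)→(12, 8): d=(4,4) right/bottom  bias=-1
  edge (12, 8)→(6, 8): d=(-6,0) right/bottom  bias=-1
  edge (6, 8)→(8, 4): d=(2,-4) top-left  bias=+0
    (2,0)@(5, 1): e=[0,42,-18] → ·  [on edge]
    (3,1)@(7, 3): e=[0,30,-6] → ·  [on edge]
    (4,2)@(9, 5): e=[0,18,6] → ·  [on edge]
    (3,3)@(7, 7): e=[16,6,2] → #
    (4,3)@(9, 7): e=[8,6,10] → #
    (5,3)@(11, 7): e=[0,6,18] → ·  [on edge]
    (3,4)@(7, 9): e=[24,-6,6] → ·
    (4,4)@(9, 9): e=[16,-6,14] → ·
    (6,4)@(13, 9): e=[0,-6,30] → ·  [on edge]
  covered (2 px):
    · · · · · · · · · · · ·
    · · · · · · · · · · · ·
    · · · · · · · · · · · ·
    · · · # # · · · · · · ·
    · · · · · · · · · · · ·

Result: 3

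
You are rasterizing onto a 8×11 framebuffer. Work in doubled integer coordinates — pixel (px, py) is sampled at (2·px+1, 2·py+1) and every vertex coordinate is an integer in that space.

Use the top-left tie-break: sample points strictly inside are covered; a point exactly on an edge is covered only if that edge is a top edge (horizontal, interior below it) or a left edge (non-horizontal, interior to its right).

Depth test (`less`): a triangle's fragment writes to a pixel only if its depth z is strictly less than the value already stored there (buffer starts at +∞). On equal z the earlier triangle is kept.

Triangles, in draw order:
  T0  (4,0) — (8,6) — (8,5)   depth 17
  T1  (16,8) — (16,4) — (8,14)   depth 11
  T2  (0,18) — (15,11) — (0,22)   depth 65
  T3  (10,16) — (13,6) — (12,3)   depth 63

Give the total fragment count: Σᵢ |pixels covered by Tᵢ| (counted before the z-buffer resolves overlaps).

T0:
  2·area = 4  (B↔C swapped to make it positive)
  edge (4, 0)→(8, 5): d=(4,5) right/bottom  bias=-1
  edge (8, 5)→(8, 6): d=(0,1) right/bottom  bias=-1
  edge (8, 6)→(4, 0): d=(-4,-6) top-left  bias=+0
  covered (0 px):
    . . . . . . . .
    . . . . . . . .
    . . . . . . . .
    . . . . . . . .
    . . . . . . . .
    . . . . . . . .
    . . . . . . . .
    . . . . . . . .
    . . . . . . . .
    . . . . . . . .
    . . . . . . . .
T1:
  2·area = 32  (B↔C swapped to make it positive)
  edge (16, 8)→(8, 14): d=(-8,6) right/bottom  bias=-1
  edge (8, 14)→(16, 4): d=(8,-10) top-left  bias=+0
  edge (16, 4)→(16, 8): d=(0,4) right/bottom  bias=-1
    (7,3)@(15, 7): e=[14,14,4] → X
    (6,4)@(13, 9): e=[10,10,12] → X
    (7,4)@(15, 9): e=[-2,30,4] → .
    (5,5)@(11, 11): e=[6,6,20] → X
    (6,5)@(13, 11): e=[-6,26,12] → .
    (4,6)@(9, 13): e=[2,2,28] → X
    (5,6)@(11, 13): e=[-10,22,20] → .
    (4,7)@(9, 15): e=[-14,18,28] → .
  covered (4 px):
    . . . . . . . .
    . . . . . . . .
    . . . . . . . .
    . . . . . . . X
    . . . . . . X .
    . . . . . X . .
    . . . . X . . .
    . . . . . . . .
    . . . . . . . .
    . . . . . . . .
    . . . . . . . .
T2:
  2·area = 60
  edge (0, 18)→(15, 11): d=(15,-7) top-left  bias=+0
  edge (15, 11)→(0, 22): d=(-15,11) right/bottom  bias=-1
  edge (0, 22)→(0, 18): d=(0,-4) top-left  bias=+0
    (7,5)@(15, 11): e=[0,0,60] → .  [on edge]
    (5,6)@(11, 13): e=[2,14,44] → X
    (6,6)@(13, 13): e=[16,-8,52] → .
    (3,7)@(7, 15): e=[4,28,28] → X
    (4,7)@(9, 15): e=[18,6,36] → X
    (5,7)@(11, 15): e=[32,-16,44] → .
    (1,8)@(3, 17): e=[6,42,12] → X
    (2,8)@(5, 17): e=[20,20,20] → X
    (3,8)@(7, 17): e=[34,-2,28] → .
    (4,8)@(9, 17): e=[48,-24,36] → .
    (0,9)@(1, 19): e=[22,34,4] → X
    (2,9)@(5, 19): e=[50,-10,20] → .
  covered (8 px):
    . . . . . . . .
    . . . . . . . .
    . . . . . . . .
    . . . . . . . .
    . . . . . . . .
    . . . . . . . .
    . . . . . X . .
    . . . X X . . .
    . X X . . . . .
    X X . . . . . .
    X . . . . . . .
T3:
  2·area = 19  (B↔C swapped to make it positive)
  edge (10, 16)→(12, 3): d=(2,-13) top-left  bias=+0
  edge (12, 3)→(13, 6): d=(1,3) right/bottom  bias=-1
  edge (13, 6)→(10, 16): d=(-3,10) right/bottom  bias=-1
    (5,5)@(11, 11): e=[3,11,5] → X
    (6,5)@(13, 11): e=[29,5,-15] → .
    (5,6)@(11, 13): e=[7,13,-1] → .
  covered (1 px):
    . . . . . . . .
    . . . . . . . .
    . . . . . . . .
    . . . . . . . .
    . . . . . . . .
    . . . . . X . .
    . . . . . . . .
    . . . . . . . .
    . . . . . . . .
    . . . . . . . .
    . . . . . . . .

Answer: 13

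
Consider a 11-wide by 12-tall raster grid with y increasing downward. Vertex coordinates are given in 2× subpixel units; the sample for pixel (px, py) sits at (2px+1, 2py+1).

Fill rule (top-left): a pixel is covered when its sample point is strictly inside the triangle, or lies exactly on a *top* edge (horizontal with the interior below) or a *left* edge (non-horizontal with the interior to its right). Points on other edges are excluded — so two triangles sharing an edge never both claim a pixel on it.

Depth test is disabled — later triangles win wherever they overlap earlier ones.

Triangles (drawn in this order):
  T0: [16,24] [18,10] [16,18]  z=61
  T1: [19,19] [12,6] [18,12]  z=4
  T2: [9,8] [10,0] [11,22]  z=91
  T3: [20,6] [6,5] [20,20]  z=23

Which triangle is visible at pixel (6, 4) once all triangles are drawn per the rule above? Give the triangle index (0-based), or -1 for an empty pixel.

T0:
  2·area = 12  (B↔C swapped to make it positive)
  edge (16, 24)→(16, 18): d=(0,-6) top-left  bias=+0
  edge (16, 18)→(18, 10): d=(2,-8) top-left  bias=+0
  edge (18, 10)→(16, 24): d=(-2,14) right/bottom  bias=-1
    (9,1)@(19, 3): e=[18,-6,0] → ·  [on edge]
    (8,7)@(17, 15): e=[6,2,4] → #
    (9,7)@(19, 15): e=[18,18,-24] → ·
    (8,8)@(17, 17): e=[6,6,0] → ·  [on edge]
  covered (1 px):
    · · · · · · · · · · ·
    · · · · · · · · · · ·
    · · · · · · · · · · ·
    · · · · · · · · · · ·
    · · · · · · · · · · ·
    · · · · · · · · · · ·
    · · · · · · · · · · ·
    · · · · · · · · # · ·
    · · · · · · · · · · ·
    · · · · · · · · · · ·
    · · · · · · · · · · ·
    · · · · · · · · · · ·
T1:
  2·area = 36
  edge (19, 19)→(12, 6): d=(-7,-13) top-left  bias=+0
  edge (12, 6)→(18, 12): d=(6,6) right/bottom  bias=-1
  edge (18, 12)→(19, 19): d=(1,7) right/bottom  bias=-1
    (3,0)@(7, 1): e=[-30,0,66] → ·  [on edge]
    (4,1)@(9, 3): e=[-18,0,54] → ·  [on edge]
    (5,2)@(11, 5): e=[-6,0,42] → ·  [on edge]
    (8,2)@(17, 5): e=[72,-36,0] → ·  [on edge]
    (6,3)@(13, 7): e=[6,0,30] → ·  [on edge]
    (7,4)@(15, 9): e=[18,0,18] → ·  [on edge]
    (7,5)@(15, 11): e=[4,12,20] → #
    (8,5)@(17, 11): e=[30,0,6] → ·  [on edge]
    (7,6)@(15, 13): e=[-10,24,22] → ·
    (8,6)@(17, 13): e=[16,12,8] → #
    (9,6)@(19, 13): e=[42,0,-6] → ·  [on edge]
    (8,7)@(17, 15): e=[2,24,10] → #
    (10,7)@(21, 15): e=[54,0,-18] → ·  [on edge]
    (9,9)@(19, 19): e=[0,36,0] → ·  [on edge]
  covered (3 px):
    · · · · · · · · · · ·
    · · · · · · · · · · ·
    · · · · · · · · · · ·
    · · · · · · · · · · ·
    · · · · · · · · · · ·
    · · · · · · · # · · ·
    · · · · · · · · # · ·
    · · · · · · · · # · ·
    · · · · · · · · · · ·
    · · · · · · · · · · ·
    · · · · · · · · · · ·
    · · · · · · · · · · ·
T2:
  2·area = 30
  edge (9, 8)→(10, 0): d=(1,-8) top-left  bias=+0
  edge (10, 0)→(11, 22): d=(1,22) right/bottom  bias=-1
  edge (11, 22)→(9, 8): d=(-2,-14) top-left  bias=+0
  covered (0 px):
    · · · · · · · · · · ·
    · · · · · · · · · · ·
    · · · · · · · · · · ·
    · · · · · · · · · · ·
    · · · · · · · · · · ·
    · · · · · · · · · · ·
    · · · · · · · · · · ·
    · · · · · · · · · · ·
    · · · · · · · · · · ·
    · · · · · · · · · · ·
    · · · · · · · · · · ·
    · · · · · · · · · · ·
T3:
  2·area = 196  (B↔C swapped to make it positive)
  edge (20, 6)→(20, 20): d=(0,14) right/bottom  bias=-1
  edge (20, 20)→(6, 5): d=(-14,-15) top-left  bias=+0
  edge (6, 5)→(20, 6): d=(14,1) right/bottom  bias=-1
    (4,3)@(9, 7): e=[154,17,25] → #
    (5,3)@(11, 7): e=[126,47,23] → #
    (6,3)@(13, 7): e=[98,77,21] → #
    (7,3)@(15, 7): e=[70,107,19] → #
    (8,3)@(17, 7): e=[42,137,17] → #
    (9,3)@(19, 7): e=[14,167,15] → #
    (10,3)@(21, 7): e=[-14,197,13] → ·
    (4,4)@(9, 9): e=[154,-11,53] → ·
    (5,4)@(11, 9): e=[126,19,51] → #
    (10,4)@(21, 9): e=[-14,169,41] → ·
    (5,5)@(11, 11): e=[126,-9,79] → ·
    (6,5)@(13, 11): e=[98,21,77] → #
  covered (21 px):
    · · · · · · · · · · ·
    · · · · · · · · · · ·
    · · · · · · · · · · ·
    · · · · # # # # # # ·
    · · · · · # # # # # ·
    · · · · · · # # # # ·
    · · · · · · · # # # ·
    · · · · · · · · # # ·
    · · · · · · · · · # ·
    · · · · · · · · · · ·
    · · · · · · · · · · ·
    · · · · · · · · · · ·

Z-buffer (winner per pixel, '.' = empty):
  . . . . . . . . . . .
  . . . . . . . . . . .
  . . . . . . . . . . .
  . . . . 3 3 3 3 3 3 .
  . . . . . 3 3 3 3 3 .
  . . . . . . 3 3 3 3 .
  . . . . . . . 3 3 3 .
  . . . . . . . . 3 3 .
  . . . . . . . . . 3 .
  . . . . . . . . . . .
  . . . . . . . . . . .
  . . . . . . . . . . .

Answer: 3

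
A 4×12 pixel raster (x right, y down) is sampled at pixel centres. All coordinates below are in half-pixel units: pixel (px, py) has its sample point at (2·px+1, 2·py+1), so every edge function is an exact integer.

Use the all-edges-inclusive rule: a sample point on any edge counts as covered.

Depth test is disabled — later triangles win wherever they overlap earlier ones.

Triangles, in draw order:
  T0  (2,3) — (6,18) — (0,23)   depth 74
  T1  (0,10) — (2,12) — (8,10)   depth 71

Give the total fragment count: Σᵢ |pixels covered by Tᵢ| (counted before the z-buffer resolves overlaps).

T0:
  2·area = 110
  edge (2, 3)→(6, 18): d=(4,15) inclusive
  edge (6, 18)→(0, 23): d=(-6,5) inclusive
  edge (0, 23)→(2, 3): d=(2,-20) inclusive
    (1,3)@(3, 7): e=[1,81,28] → █
    (2,3)@(5, 7): e=[-29,71,68] → ·
    (1,4)@(3, 9): e=[9,69,32] → █
    (2,4)@(5, 9): e=[-21,59,72] → ·
    (1,5)@(3, 11): e=[17,57,36] → █
    (2,5)@(5, 11): e=[-13,47,76] → ·
    (0,6)@(1, 13): e=[55,55,0] → █  [on edge]
    (2,6)@(5, 13): e=[-5,35,80] → ·
    (0,7)@(1, 15): e=[63,43,4] → █
    (2,7)@(5, 15): e=[3,23,84] → █
    (3,7)@(7, 15): e=[-27,13,124] → ·
    (0,8)@(1, 17): e=[71,31,8] → █
  covered (14 px):
    · · · ·
    · · · ·
    · · · ·
    · █ · ·
    · █ · ·
    · █ · ·
    █ █ · ·
    █ █ █ ·
    █ █ █ ·
    █ █ · ·
    █ · · ·
    · · · ·
T1:
  2·area = 16  (B↔C swapped to make it positive)
  edge (0, 10)→(8, 10): d=(8,0) inclusive
  edge (8, 10)→(2, 12): d=(-6,2) inclusive
  edge (2, 12)→(0, 10): d=(-2,-2) inclusive
    (0,5)@(1, 11): e=[8,8,0] → █  [on edge]
    (1,5)@(3, 11): e=[8,4,4] → █
    (2,5)@(5, 11): e=[8,0,8] → █  [on edge]
    (3,5)@(7, 11): e=[8,-4,12] → ·
    (0,6)@(1, 13): e=[24,-4,-4] → ·
    (1,6)@(3, 13): e=[24,-8,0] → ·  [on edge]
    (2,6)@(5, 13): e=[24,-12,4] → ·
    (2,7)@(5, 15): e=[40,-24,0] → ·  [on edge]
    (3,8)@(7, 17): e=[56,-40,0] → ·  [on edge]
  covered (3 px):
    · · · ·
    · · · ·
    · · · ·
    · · · ·
    · · · ·
    █ █ █ ·
    · · · ·
    · · · ·
    · · · ·
    · · · ·
    · · · ·
    · · · ·

Final: 17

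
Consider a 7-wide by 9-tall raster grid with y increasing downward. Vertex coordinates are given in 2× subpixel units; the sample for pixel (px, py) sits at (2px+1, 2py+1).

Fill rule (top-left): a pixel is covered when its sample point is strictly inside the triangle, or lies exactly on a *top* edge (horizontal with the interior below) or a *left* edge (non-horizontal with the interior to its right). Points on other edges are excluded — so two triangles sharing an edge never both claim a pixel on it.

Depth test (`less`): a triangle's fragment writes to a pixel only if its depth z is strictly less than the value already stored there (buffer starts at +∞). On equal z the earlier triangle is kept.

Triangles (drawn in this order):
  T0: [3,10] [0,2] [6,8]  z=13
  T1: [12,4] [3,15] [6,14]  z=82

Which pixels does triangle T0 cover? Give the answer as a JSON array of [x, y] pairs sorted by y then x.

T0:
  2·area = 30
  edge (3, 10)→(0, 2): d=(-3,-8) top-left  bias=+0
  edge (0, 2)→(6, 8): d=(6,6) right/bottom  bias=-1
  edge (6, 8)→(3, 10): d=(-3,2) right/bottom  bias=-1
    (0,1)@(1, 3): e=[5,0,25] → ·  [on edge]
    (1,2)@(3, 5): e=[15,0,15] → ·  [on edge]
    (1,3)@(3, 7): e=[9,12,9] → #
    (2,3)@(5, 7): e=[25,0,5] → ·  [on edge]
    (1,4)@(3, 9): e=[3,24,3] → #
    (2,4)@(5, 9): e=[19,12,-1] → ·
    (3,4)@(7, 9): e=[35,0,-5] → ·  [on edge]
    (1,5)@(3, 11): e=[-3,36,-3] → ·
    (4,5)@(9, 11): e=[45,0,-15] → ·  [on edge]
    (5,6)@(11, 13): e=[55,0,-25] → ·  [on edge]
    (6,7)@(13, 15): e=[65,0,-35] → ·  [on edge]
  covered (2 px):
    · · · · · · ·
    · · · · · · ·
    · · · · · · ·
    · # · · · · ·
    · # · · · · ·
    · · · · · · ·
    · · · · · · ·
    · · · · · · ·
    · · · · · · ·
T1:
  2·area = 24  (B↔C swapped to make it positive)
  edge (12, 4)→(6, 14): d=(-6,10) right/bottom  bias=-1
  edge (6, 14)→(3, 15): d=(-3,1) right/bottom  bias=-1
  edge (3, 15)→(12, 4): d=(9,-11) top-left  bias=+0
    (4,4)@(9, 9): e=[0,12,12] → ·  [on edge]
    (3,5)@(7, 11): e=[8,8,8] → #
    (4,5)@(9, 11): e=[-12,6,30] → ·
    (2,6)@(5, 13): e=[16,4,4] → #
    (3,6)@(7, 13): e=[-4,2,26] → ·
    (4,6)@(9, 13): e=[-24,0,48] → ·  [on edge]
    (1,7)@(3, 15): e=[24,0,0] → ·  [on edge]
    (2,7)@(5, 15): e=[4,-2,22] → ·
  covered (2 px):
    · · · · · · ·
    · · · · · · ·
    · · · · · · ·
    · · · · · · ·
    · · · · · · ·
    · · · # · · ·
    · · # · · · ·
    · · · · · · ·
    · · · · · · ·

Result: [[1,3],[1,4]]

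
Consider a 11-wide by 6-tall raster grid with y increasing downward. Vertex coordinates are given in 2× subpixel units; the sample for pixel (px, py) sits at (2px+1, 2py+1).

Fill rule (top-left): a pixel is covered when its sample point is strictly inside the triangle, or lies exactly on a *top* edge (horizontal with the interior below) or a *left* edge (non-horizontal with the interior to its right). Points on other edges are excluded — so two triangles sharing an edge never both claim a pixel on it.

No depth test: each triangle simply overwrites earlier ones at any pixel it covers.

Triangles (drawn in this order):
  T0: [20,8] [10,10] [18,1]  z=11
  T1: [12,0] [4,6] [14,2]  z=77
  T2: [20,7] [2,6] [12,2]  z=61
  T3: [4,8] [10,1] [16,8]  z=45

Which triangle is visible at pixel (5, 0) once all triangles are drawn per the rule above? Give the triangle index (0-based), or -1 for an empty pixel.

T0:
  2·area = 74
  edge (20, 8)→(10, 10): d=(-10,2) right/bottom  bias=-1
  edge (10, 10)→(18, 1): d=(8,-9) top-left  bias=+0
  edge (18, 1)→(20, 8): d=(2,7) right/bottom  bias=-1
    (8,1)@(17, 3): e=[56,7,11] → █
    (9,1)@(19, 3): e=[52,25,-3] → ·
    (7,2)@(15, 5): e=[40,5,29] → █
    (9,2)@(19, 5): e=[32,41,1] → █
    (10,2)@(21, 5): e=[28,59,-13] → ·
    (6,3)@(13, 7): e=[24,3,47] → █
    (10,3)@(21, 7): e=[8,75,-9] → ·
    (5,4)@(11, 9): e=[8,1,65] → █
    (7,4)@(15, 9): e=[0,37,37] → ·  [on edge]
    (8,4)@(17, 9): e=[-4,55,23] → ·
    (9,4)@(19, 9): e=[-8,73,9] → ·
    (2,5)@(5, 11): e=[0,-37,111] → ·  [on edge]
  covered (10 px):
    · · · · · · · · · · ·
    · · · · · · · · █ · ·
    · · · · · · · █ █ █ ·
    · · · · · · █ █ █ █ ·
    · · · · · █ █ · · · ·
    · · · · · · · · · · ·
T1:
  2·area = 28  (B↔C swapped to make it positive)
  edge (12, 0)→(14, 2): d=(2,2) right/bottom  bias=-1
  edge (14, 2)→(4, 6): d=(-10,4) right/bottom  bias=-1
  edge (4, 6)→(12, 0): d=(8,-6) top-left  bias=+0
    (5,0)@(11, 1): e=[4,22,2] → █
    (6,0)@(13, 1): e=[0,14,14] → ·  [on edge]
    (4,1)@(9, 3): e=[12,10,6] → █
    (6,1)@(13, 3): e=[4,-6,30] → ·
    (7,1)@(15, 3): e=[0,-14,42] → ·  [on edge]
    (4,2)@(9, 5): e=[16,-10,22] → ·
    (5,2)@(11, 5): e=[12,-18,34] → ·
    (8,2)@(17, 5): e=[0,-42,70] → ·  [on edge]
    (9,3)@(19, 7): e=[0,-70,98] → ·  [on edge]
    (10,4)@(21, 9): e=[0,-98,126] → ·  [on edge]
  covered (3 px):
    · · · · · █ · · · · ·
    · · · · █ █ · · · · ·
    · · · · · · · · · · ·
    · · · · · · · · · · ·
    · · · · · · · · · · ·
    · · · · · · · · · · ·
T2:
  2·area = 82
  edge (20, 7)→(2, 6): d=(-18,-1) top-left  bias=+0
  edge (2, 6)→(12, 2): d=(10,-4) top-left  bias=+0
  edge (12, 2)→(20, 7): d=(8,5) right/bottom  bias=-1
    (5,1)@(11, 3): e=[63,6,13] → █
    (6,1)@(13, 3): e=[65,14,3] → █
    (7,1)@(15, 3): e=[67,22,-7] → ·
    (2,2)@(5, 5): e=[21,2,59] → █
    (3,2)@(7, 5): e=[23,10,49] → █
    (4,2)@(9, 5): e=[25,18,39] → █
    (7,2)@(15, 5): e=[31,42,9] → █
    (8,2)@(17, 5): e=[33,50,-1] → ·
    (2,3)@(5, 7): e=[-15,22,75] → ·
    (3,3)@(7, 7): e=[-13,30,65] → ·
    (4,3)@(9, 7): e=[-11,38,55] → ·
    (5,3)@(11, 7): e=[-9,46,45] → ·
  covered (8 px):
    · · · · · · · · · · ·
    · · · · · █ █ · · · ·
    · · █ █ █ █ █ █ · · ·
    · · · · · · · · · · ·
    · · · · · · · · · · ·
    · · · · · · · · · · ·
T3:
  2·area = 84
  edge (4, 8)→(10, 1): d=(6,-7) top-left  bias=+0
  edge (10, 1)→(16, 8): d=(6,7) right/bottom  bias=-1
  edge (16, 8)→(4, 8): d=(-12,0) right/bottom  bias=-1
    (4,1)@(9, 3): e=[5,19,60] → █
    (5,1)@(11, 3): e=[19,5,60] → █
    (6,1)@(13, 3): e=[33,-9,60] → ·
    (3,2)@(7, 5): e=[3,45,36] → █
    (6,2)@(13, 5): e=[45,3,36] → █
    (7,2)@(15, 5): e=[59,-11,36] → ·
    (2,3)@(5, 7): e=[1,71,12] → █
    (7,3)@(15, 7): e=[71,1,12] → █
    (8,3)@(17, 7): e=[85,-13,12] → ·
    (2,4)@(5, 9): e=[13,83,-12] → ·
    (3,4)@(7, 9): e=[27,69,-12] → ·
    (4,4)@(9, 9): e=[41,55,-12] → ·
  covered (12 px):
    · · · · · · · · · · ·
    · · · · █ █ · · · · ·
    · · · █ █ █ █ · · · ·
    · · █ █ █ █ █ █ · · ·
    · · · · · · · · · · ·
    · · · · · · · · · · ·

Z-buffer (winner per pixel, '.' = empty):
  . . . . . 1 . . . . .
  . . . . 3 3 2 . 0 . .
  . . 2 3 3 3 3 2 0 0 .
  . . 3 3 3 3 3 3 0 0 .
  . . . . . 0 0 . . . .
  . . . . . . . . . . .

Final: 1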